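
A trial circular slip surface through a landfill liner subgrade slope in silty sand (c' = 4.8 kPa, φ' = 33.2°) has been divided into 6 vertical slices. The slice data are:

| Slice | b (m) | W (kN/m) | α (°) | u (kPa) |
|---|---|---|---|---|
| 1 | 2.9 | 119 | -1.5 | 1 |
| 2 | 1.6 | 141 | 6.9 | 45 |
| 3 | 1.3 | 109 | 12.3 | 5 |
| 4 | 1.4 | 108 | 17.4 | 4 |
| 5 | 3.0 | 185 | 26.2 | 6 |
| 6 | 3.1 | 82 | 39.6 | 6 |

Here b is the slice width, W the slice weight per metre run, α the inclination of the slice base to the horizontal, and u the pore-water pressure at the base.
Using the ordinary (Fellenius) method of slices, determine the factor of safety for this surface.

Ordinary method of slices: FS = Σ[c'·Δl_i + (W_i cosα_i − u_i·Δl_i)·tanφ'] / Σ W_i sinα_i, with Δl_i = b_i / cosα_i.
Slice 1: Δl = 2.9/cos(-1.5°) = 2.901 m; N'_1 = 119·cos(-1.5°) − 1·2.901 = 116.1; c'Δl = 13.92; W sinα = -3.1
Slice 2: Δl = 1.6/cos6.9° = 1.612 m; N'_2 = 141·cos6.9° − 45·1.612 = 67.5; c'Δl = 7.74; W sinα = 16.9
Slice 3: Δl = 1.3/cos12.3° = 1.331 m; N'_3 = 109·cos12.3° − 5·1.331 = 99.8; c'Δl = 6.39; W sinα = 23.2
Slice 4: Δl = 1.4/cos17.4° = 1.467 m; N'_4 = 108·cos17.4° − 4·1.467 = 97.2; c'Δl = 7.04; W sinα = 32.3
Slice 5: Δl = 3.0/cos26.2° = 3.344 m; N'_5 = 185·cos26.2° − 6·3.344 = 145.9; c'Δl = 16.05; W sinα = 81.7
Slice 6: Δl = 3.1/cos39.6° = 4.023 m; N'_6 = 82·cos39.6° − 6·4.023 = 39.0; c'Δl = 19.31; W sinα = 52.3
Σc'Δl = 70.5 kN/m; ΣN' = 565.5 kN/m; ΣW sinα = 203.3 kN/m
Resisting = 70.5 + 565.5·tan33.2° = 70.5 + 370.1 = 440.5 kN/m
FS = 440.5 / 203.3 = 2.167

FS = 2.17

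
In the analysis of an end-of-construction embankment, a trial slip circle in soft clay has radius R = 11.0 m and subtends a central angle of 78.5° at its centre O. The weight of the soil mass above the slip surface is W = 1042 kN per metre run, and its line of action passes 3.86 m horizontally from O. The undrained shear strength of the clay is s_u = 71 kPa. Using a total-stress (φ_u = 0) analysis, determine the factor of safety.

FS = 2.93

Taking moments about the centre O, the resisting moment is provided by the undrained shear strength acting along the arc:
Arc length L_a = R·θ = 11.0·(78.5°·π/180) = 11.0·1.3701 = 15.07 m
M_R = s_u·L_a·R = 71·15.07·11.0 = 11770.4 kN·m/m
M_D = W·d = 1042·3.86 = 4022.1 kN·m/m
FS = M_R / M_D = 11770.4 / 4022.1 = 2.926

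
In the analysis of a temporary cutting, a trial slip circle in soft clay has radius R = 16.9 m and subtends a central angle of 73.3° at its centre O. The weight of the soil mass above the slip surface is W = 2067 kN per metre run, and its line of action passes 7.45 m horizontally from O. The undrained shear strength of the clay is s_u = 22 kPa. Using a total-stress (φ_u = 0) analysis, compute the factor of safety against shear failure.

FS = 0.52

Taking moments about the centre O, the resisting moment is provided by the undrained shear strength acting along the arc:
Arc length L_a = R·θ = 16.9·(73.3°·π/180) = 16.9·1.2793 = 21.62 m
M_R = s_u·L_a·R = 22·21.62·16.9 = 8038.5 kN·m/m
M_D = W·d = 2067·7.45 = 15399.1 kN·m/m
FS = M_R / M_D = 8038.5 / 15399.1 = 0.522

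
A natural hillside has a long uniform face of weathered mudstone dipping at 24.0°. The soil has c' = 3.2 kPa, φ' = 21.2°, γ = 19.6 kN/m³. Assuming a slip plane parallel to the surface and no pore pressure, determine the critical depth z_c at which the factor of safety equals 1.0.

z_c = 3.41 m

Setting FS = 1.00 in FS = [c' + γz cos²β tanφ'] / [γz sinβ cosβ] and solving for z:
z = c' / [γ cosβ (FS·sinβ − cosβ·tanφ')]
  = 3.2 / [19.6·cos24.0°·(1.00·sin24.0° − cos24.0°·tan21.2°)]
  = 3.2 / [19.6·0.9135·(1.00·0.4067 − 0.9135·0.3879)]
  = 3.2 / 0.9382 = 3.411 m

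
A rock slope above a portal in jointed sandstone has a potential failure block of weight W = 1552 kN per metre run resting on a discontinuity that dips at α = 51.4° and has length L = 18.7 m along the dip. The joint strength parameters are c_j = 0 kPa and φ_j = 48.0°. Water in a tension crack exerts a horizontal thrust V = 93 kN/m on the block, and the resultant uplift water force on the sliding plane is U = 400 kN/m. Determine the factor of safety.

FS = 0.43

Resolving the block weight along and normal to the plane and applying the Mohr–Coulomb strength on the joint:
N' = W cosα − U − V sinα = 1552·cos51.4° − 400 − 93·sin51.4° = 495.6 kN/m
Driving force T = W sinα + V cosα = 1552·sin51.4° + 93·cos51.4° = 1270.9 kN/m
Resisting force R = c_j·L + N'·tanφ_j = 0·18.7 + 495.6·tan48.0° = 0.0 + 550.4 = 550.4 kN/m
FS = R / T = 550.4 / 1270.9 = 0.433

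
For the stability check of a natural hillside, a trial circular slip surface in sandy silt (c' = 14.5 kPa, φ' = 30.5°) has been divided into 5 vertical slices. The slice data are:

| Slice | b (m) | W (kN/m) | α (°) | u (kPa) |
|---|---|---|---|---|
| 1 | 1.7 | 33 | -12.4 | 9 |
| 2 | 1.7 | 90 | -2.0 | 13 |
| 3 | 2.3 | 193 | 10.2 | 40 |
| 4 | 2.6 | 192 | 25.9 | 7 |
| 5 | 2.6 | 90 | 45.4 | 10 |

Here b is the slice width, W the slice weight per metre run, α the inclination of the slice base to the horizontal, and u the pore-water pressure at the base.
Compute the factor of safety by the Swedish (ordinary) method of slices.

Ordinary method of slices: FS = Σ[c'·Δl_i + (W_i cosα_i − u_i·Δl_i)·tanφ'] / Σ W_i sinα_i, with Δl_i = b_i / cosα_i.
Slice 1: Δl = 1.7/cos(-12.4°) = 1.741 m; N'_1 = 33·cos(-12.4°) − 9·1.741 = 16.6; c'Δl = 25.24; W sinα = -7.1
Slice 2: Δl = 1.7/cos(-2.0°) = 1.701 m; N'_2 = 90·cos(-2.0°) − 13·1.701 = 67.8; c'Δl = 24.67; W sinα = -3.1
Slice 3: Δl = 2.3/cos10.2° = 2.337 m; N'_3 = 193·cos10.2° − 40·2.337 = 96.5; c'Δl = 33.89; W sinα = 34.2
Slice 4: Δl = 2.6/cos25.9° = 2.890 m; N'_4 = 192·cos25.9° − 7·2.890 = 152.5; c'Δl = 41.91; W sinα = 83.9
Slice 5: Δl = 2.6/cos45.4° = 3.703 m; N'_5 = 90·cos45.4° − 10·3.703 = 26.2; c'Δl = 53.69; W sinα = 64.1
Σc'Δl = 179.4 kN/m; ΣN' = 359.5 kN/m; ΣW sinα = 171.9 kN/m
Resisting = 179.4 + 359.5·tan30.5° = 179.4 + 211.8 = 391.2 kN/m
FS = 391.2 / 171.9 = 2.276

FS = 2.28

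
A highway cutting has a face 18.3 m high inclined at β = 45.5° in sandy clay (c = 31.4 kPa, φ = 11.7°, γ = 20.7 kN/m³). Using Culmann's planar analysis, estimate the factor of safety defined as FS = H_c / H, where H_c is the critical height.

FS = 1.37

H_c = (4c/γ) · sinβ cosφ / [1 − cos(β − φ)]
    = (4·31.4/20.7) · sin45.5°·cos11.7° / [1 − cos33.8°]
    = 6.068 · 0.6984 / 0.1690 = 25.07 m
FS = H_c / H = 25.07 / 18.3 = 1.370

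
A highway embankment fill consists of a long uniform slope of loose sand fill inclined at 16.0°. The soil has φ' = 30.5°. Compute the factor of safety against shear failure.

For a dry cohesionless infinite slope the factor of safety is FS = tanφ' / tanβ.
FS = tan30.5° / tan16.0° = 0.5890 / 0.2867 = 2.054

FS = 2.05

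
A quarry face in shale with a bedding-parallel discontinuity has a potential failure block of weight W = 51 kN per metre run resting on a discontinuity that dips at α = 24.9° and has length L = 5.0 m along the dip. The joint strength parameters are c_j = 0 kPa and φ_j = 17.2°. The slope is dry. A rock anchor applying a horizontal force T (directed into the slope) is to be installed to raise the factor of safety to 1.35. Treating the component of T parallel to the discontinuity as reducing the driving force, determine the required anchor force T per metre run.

T = 11 kN/m

Resolving forces along and normal to the sliding plane, with the horizontal anchor force T adding T·sinα to the effective normal force and T·cosα acting up the plane against the driving force:
FS = [c_jL + (W cosα + T sinα) tanφ_j] / [W sinα − T cosα]
Without the anchor: N' = 46.3 kN/m, driving T_d = 21.5 kN/m, resisting R = 0·5.0 + 46.3·tan17.2° = 14.3 kN/m, FS = 0.67.
Setting FS = 1.35 and solving for T:
1.35·(21.5 − T cos24.9°) = 14.3 + T sin24.9°·tan17.2°
T·(sin24.9°·tan17.2° + 1.35·cos24.9°) = 1.35·21.5 − 14.3
T·(0.4210·0.3096 + 1.35·0.9070) = 29.0 − 14.3 = 14.7
T·1.3548 = 14.7
T = 10.8 kN/m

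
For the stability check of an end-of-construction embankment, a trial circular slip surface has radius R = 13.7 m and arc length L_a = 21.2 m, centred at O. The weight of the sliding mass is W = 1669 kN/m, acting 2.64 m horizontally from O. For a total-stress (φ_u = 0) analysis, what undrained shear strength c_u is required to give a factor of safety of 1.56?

c_u = 23.7 kPa

FS = c_u·L_a·R / (W·d), so c_u = FS·W·d / (L_a·R).
c_u = 1.56·1669·2.64 / (21.20·13.7) = 6873.6 / 290.44 = 23.67 kPa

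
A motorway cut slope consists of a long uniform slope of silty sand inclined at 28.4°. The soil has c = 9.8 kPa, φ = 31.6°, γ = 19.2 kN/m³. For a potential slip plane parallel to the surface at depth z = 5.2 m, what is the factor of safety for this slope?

For an infinite slope with a slip plane parallel to the surface (no pore pressure): FS = [c + γz cos²β tanφ] / [γz sinβ cosβ].
γz = 19.2·5.2 = 99.84 kN/m²
Numerator = 9.8 + 99.84·cos²28.4°·tan31.6° = 9.8 + 99.84·0.7738·0.6152 = 57.327 kPa
Denominator = 99.84·sin28.4°·cos28.4° = 99.84·0.4756·0.8796 = 41.771 kPa
FS = 57.327 / 41.771 = 1.372

FS = 1.37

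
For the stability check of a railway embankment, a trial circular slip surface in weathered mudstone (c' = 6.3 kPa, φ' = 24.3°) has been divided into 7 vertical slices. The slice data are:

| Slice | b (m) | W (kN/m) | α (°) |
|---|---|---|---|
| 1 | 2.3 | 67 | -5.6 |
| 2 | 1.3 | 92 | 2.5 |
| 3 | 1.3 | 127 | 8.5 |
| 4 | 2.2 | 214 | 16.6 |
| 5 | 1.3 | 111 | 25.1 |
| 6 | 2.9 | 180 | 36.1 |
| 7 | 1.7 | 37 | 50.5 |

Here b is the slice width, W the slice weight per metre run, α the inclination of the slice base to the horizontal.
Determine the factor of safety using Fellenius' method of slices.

Ordinary method of slices: FS = Σ[c'·Δl_i + (W_i cosα_i)·tanφ'] / Σ W_i sinα_i, with Δl_i = b_i / cosα_i.
Slice 1: Δl = 2.3/cos(-5.6°) = 2.311 m; N'_1 = 67·cos(-5.6°) = 66.7; c'Δl = 14.56; W sinα = -6.5
Slice 2: Δl = 1.3/cos2.5° = 1.301 m; N'_2 = 92·cos2.5° = 91.9; c'Δl = 8.20; W sinα = 4.0
Slice 3: Δl = 1.3/cos8.5° = 1.314 m; N'_3 = 127·cos8.5° = 125.6; c'Δl = 8.28; W sinα = 18.8
Slice 4: Δl = 2.2/cos16.6° = 2.296 m; N'_4 = 214·cos16.6° = 205.1; c'Δl = 14.46; W sinα = 61.1
Slice 5: Δl = 1.3/cos25.1° = 1.436 m; N'_5 = 111·cos25.1° = 100.5; c'Δl = 9.04; W sinα = 47.1
Slice 6: Δl = 2.9/cos36.1° = 3.589 m; N'_6 = 180·cos36.1° = 145.4; c'Δl = 22.61; W sinα = 106.1
Slice 7: Δl = 1.7/cos50.5° = 2.673 m; N'_7 = 37·cos50.5° = 23.5; c'Δl = 16.84; W sinα = 28.6
Σc'Δl = 94.0 kN/m; ΣN' = 758.8 kN/m; ΣW sinα = 259.1 kN/m
Resisting = 94.0 + 758.8·tan24.3° = 94.0 + 342.6 = 436.6 kN/m
FS = 436.6 / 259.1 = 1.685

FS = 1.69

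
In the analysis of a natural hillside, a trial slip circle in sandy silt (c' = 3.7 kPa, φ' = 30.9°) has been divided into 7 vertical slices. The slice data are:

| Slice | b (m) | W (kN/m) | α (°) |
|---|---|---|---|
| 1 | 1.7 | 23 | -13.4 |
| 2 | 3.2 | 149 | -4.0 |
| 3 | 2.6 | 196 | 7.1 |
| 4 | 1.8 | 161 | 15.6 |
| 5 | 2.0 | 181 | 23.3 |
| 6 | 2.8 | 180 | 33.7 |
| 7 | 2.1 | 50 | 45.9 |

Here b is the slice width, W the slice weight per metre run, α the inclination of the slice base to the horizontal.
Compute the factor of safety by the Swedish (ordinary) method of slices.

FS = 2.27

Ordinary method of slices: FS = Σ[c'·Δl_i + (W_i cosα_i)·tanφ'] / Σ W_i sinα_i, with Δl_i = b_i / cosα_i.
Slice 1: Δl = 1.7/cos(-13.4°) = 1.748 m; N'_1 = 23·cos(-13.4°) = 22.4; c'Δl = 6.47; W sinα = -5.3
Slice 2: Δl = 3.2/cos(-4.0°) = 3.208 m; N'_2 = 149·cos(-4.0°) = 148.6; c'Δl = 11.87; W sinα = -10.4
Slice 3: Δl = 2.6/cos7.1° = 2.620 m; N'_3 = 196·cos7.1° = 194.5; c'Δl = 9.69; W sinα = 24.2
Slice 4: Δl = 1.8/cos15.6° = 1.869 m; N'_4 = 161·cos15.6° = 155.1; c'Δl = 6.91; W sinα = 43.3
Slice 5: Δl = 2.0/cos23.3° = 2.178 m; N'_5 = 181·cos23.3° = 166.2; c'Δl = 8.06; W sinα = 71.6
Slice 6: Δl = 2.8/cos33.7° = 3.366 m; N'_6 = 180·cos33.7° = 149.8; c'Δl = 12.45; W sinα = 99.9
Slice 7: Δl = 2.1/cos45.9° = 3.018 m; N'_7 = 50·cos45.9° = 34.8; c'Δl = 11.17; W sinα = 35.9
Σc'Δl = 66.6 kN/m; ΣN' = 871.4 kN/m; ΣW sinα = 259.2 kN/m
Resisting = 66.6 + 871.4·tan30.9° = 66.6 + 521.5 = 588.1 kN/m
FS = 588.1 / 259.2 = 2.269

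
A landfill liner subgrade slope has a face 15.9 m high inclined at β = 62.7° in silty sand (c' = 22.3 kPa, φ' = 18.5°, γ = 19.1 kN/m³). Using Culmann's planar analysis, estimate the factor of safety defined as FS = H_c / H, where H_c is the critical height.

FS = 0.87

H_c = (4c'/γ) · sinβ cosφ' / [1 − cos(β − φ')]
    = (4·22.3/19.1) · sin62.7°·cos18.5° / [1 − cos44.2°]
    = 4.670 · 0.8427 / 0.2831 = 13.90 m
FS = H_c / H = 13.90 / 15.9 = 0.874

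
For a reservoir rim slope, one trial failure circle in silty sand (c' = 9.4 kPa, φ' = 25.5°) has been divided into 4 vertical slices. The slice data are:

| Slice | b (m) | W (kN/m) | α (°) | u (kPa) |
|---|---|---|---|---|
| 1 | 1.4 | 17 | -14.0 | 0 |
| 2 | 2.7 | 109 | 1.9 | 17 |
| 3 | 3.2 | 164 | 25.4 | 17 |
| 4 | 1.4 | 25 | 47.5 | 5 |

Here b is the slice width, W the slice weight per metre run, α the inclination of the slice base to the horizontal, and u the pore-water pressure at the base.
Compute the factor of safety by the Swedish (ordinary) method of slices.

FS = 1.98

Ordinary method of slices: FS = Σ[c'·Δl_i + (W_i cosα_i − u_i·Δl_i)·tanφ'] / Σ W_i sinα_i, with Δl_i = b_i / cosα_i.
Slice 1: Δl = 1.4/cos(-14.0°) = 1.443 m; N'_1 = 17·cos(-14.0°) − 0·1.443 = 16.5; c'Δl = 13.56; W sinα = -4.1
Slice 2: Δl = 2.7/cos1.9° = 2.701 m; N'_2 = 109·cos1.9° − 17·2.701 = 63.0; c'Δl = 25.39; W sinα = 3.6
Slice 3: Δl = 3.2/cos25.4° = 3.542 m; N'_3 = 164·cos25.4° − 17·3.542 = 87.9; c'Δl = 33.30; W sinα = 70.3
Slice 4: Δl = 1.4/cos47.5° = 2.072 m; N'_4 = 25·cos47.5° − 5·2.072 = 6.5; c'Δl = 19.48; W sinα = 18.4
Σc'Δl = 91.7 kN/m; ΣN' = 174.0 kN/m; ΣW sinα = 88.3 kN/m
Resisting = 91.7 + 174.0·tan25.5° = 91.7 + 83.0 = 174.7 kN/m
FS = 174.7 / 88.3 = 1.979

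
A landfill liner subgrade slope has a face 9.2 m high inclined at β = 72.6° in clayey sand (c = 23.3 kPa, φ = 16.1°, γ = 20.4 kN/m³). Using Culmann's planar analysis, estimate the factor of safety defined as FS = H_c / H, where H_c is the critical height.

H_c = (4c/γ) · sinβ cosφ / [1 − cos(β − φ)]
    = (4·23.3/20.4) · sin72.6°·cos16.1° / [1 − cos56.5°]
    = 4.569 · 0.9168 / 0.4481 = 9.35 m
FS = H_c / H = 9.35 / 9.2 = 1.016

FS = 1.02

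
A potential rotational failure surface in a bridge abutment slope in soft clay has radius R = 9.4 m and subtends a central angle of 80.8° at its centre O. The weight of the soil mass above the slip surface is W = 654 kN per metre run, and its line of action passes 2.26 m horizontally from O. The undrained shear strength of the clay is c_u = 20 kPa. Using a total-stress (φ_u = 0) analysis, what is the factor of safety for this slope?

FS = 1.69

Taking moments about the centre O, the resisting moment is provided by the undrained shear strength acting along the arc:
Arc length L_a = R·θ = 9.4·(80.8°·π/180) = 9.4·1.4102 = 13.26 m
M_R = c_u·L_a·R = 20·13.26·9.4 = 2492.2 kN·m/m
M_D = W·d = 654·2.26 = 1478.0 kN·m/m
FS = M_R / M_D = 2492.2 / 1478.0 = 1.686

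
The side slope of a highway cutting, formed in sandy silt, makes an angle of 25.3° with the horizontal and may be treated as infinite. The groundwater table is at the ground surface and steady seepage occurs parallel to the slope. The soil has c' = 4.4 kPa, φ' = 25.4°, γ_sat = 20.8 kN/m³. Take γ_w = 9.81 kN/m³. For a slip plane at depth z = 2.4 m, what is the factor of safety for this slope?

With seepage parallel to the slope and the water table at the surface, the effective normal stress on the slip plane uses the buoyant unit weight γ' = γ_sat − γ_w while the driving shear stress uses γ_sat:
FS = [c' + γ' z cos²β tanφ'] / [γ_sat z sinβ cosβ]
γ' = 20.8 − 9.81 = 10.99 kN/m³
Numerator = 4.4 + 10.99·2.4·cos²25.3°·tan25.4° = 4.4 + 10.99·2.4·0.8174·0.4748 = 14.637 kPa
Denominator = 20.8·2.4·sin25.3°·cos25.3° = 20.8·2.4·0.4274·0.9041 = 19.287 kPa
FS = 14.637 / 19.287 = 0.759

FS = 0.76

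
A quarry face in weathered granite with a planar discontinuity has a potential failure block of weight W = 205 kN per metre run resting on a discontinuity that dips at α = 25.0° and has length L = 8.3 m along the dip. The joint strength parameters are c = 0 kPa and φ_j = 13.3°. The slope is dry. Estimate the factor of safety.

Resolving the block weight along and normal to the plane and applying the Mohr–Coulomb strength on the joint:
N' = W cosα = 205·cos25.0° = 185.8 kN/m
Driving force T = W sinα = 205·sin25.0° = 86.6 kN/m
Resisting force R = c·L + N'·tanφ_j = 0·8.3 + 185.8·tan13.3° = 0.0 + 43.9 = 43.9 kN/m
FS = R / T = 43.9 / 86.6 = 0.507

FS = 0.51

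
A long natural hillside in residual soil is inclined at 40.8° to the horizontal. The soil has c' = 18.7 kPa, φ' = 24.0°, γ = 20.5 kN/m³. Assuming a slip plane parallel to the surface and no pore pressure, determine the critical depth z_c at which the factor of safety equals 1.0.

Setting FS = 1.00 in FS = [c' + γz cos²β tanφ'] / [γz sinβ cosβ] and solving for z:
z = c' / [γ cosβ (FS·sinβ − cosβ·tanφ')]
  = 18.7 / [20.5·cos40.8°·(1.00·sin40.8° − cos40.8°·tan24.0°)]
  = 18.7 / [20.5·0.7570·(1.00·0.6534 − 0.7570·0.4452)]
  = 18.7 / 4.9098 = 3.809 m

z_c = 3.81 m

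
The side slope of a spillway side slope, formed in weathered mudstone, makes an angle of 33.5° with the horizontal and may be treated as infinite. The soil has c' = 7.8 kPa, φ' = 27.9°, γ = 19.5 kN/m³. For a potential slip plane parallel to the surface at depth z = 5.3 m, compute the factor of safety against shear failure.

FS = 0.96

For an infinite slope with a slip plane parallel to the surface (no pore pressure): FS = [c' + γz cos²β tanφ'] / [γz sinβ cosβ].
γz = 19.5·5.3 = 103.35 kN/m²
Numerator = 7.8 + 103.35·cos²33.5°·tan27.9° = 7.8 + 103.35·0.6954·0.5295 = 45.851 kPa
Denominator = 103.35·sin33.5°·cos33.5° = 103.35·0.5519·0.8339 = 47.567 kPa
FS = 45.851 / 47.567 = 0.964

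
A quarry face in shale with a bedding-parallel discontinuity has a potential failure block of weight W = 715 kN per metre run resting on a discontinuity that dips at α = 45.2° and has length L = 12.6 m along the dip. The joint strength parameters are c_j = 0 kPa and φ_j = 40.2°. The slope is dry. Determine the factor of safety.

FS = 0.84

Resolving the block weight along and normal to the plane and applying the Mohr–Coulomb strength on the joint:
N' = W cosα = 715·cos45.2° = 503.8 kN/m
Driving force T = W sinα = 715·sin45.2° = 507.3 kN/m
Resisting force R = c_j·L + N'·tanφ_j = 0·12.6 + 503.8·tan40.2° = 0.0 + 425.8 = 425.8 kN/m
FS = R / T = 425.8 / 507.3 = 0.839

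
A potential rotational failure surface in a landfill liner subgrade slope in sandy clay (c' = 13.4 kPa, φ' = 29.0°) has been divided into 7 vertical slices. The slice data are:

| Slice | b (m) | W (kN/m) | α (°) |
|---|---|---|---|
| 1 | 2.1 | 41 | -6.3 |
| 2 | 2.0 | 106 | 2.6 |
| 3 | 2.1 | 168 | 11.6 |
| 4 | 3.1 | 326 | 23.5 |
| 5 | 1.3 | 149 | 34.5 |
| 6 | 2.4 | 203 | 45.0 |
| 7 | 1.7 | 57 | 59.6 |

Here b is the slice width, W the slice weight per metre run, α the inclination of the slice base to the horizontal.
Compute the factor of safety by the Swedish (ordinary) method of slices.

FS = 1.68

Ordinary method of slices: FS = Σ[c'·Δl_i + (W_i cosα_i)·tanφ'] / Σ W_i sinα_i, with Δl_i = b_i / cosα_i.
Slice 1: Δl = 2.1/cos(-6.3°) = 2.113 m; N'_1 = 41·cos(-6.3°) = 40.8; c'Δl = 28.31; W sinα = -4.5
Slice 2: Δl = 2.0/cos2.6° = 2.002 m; N'_2 = 106·cos2.6° = 105.9; c'Δl = 26.83; W sinα = 4.8
Slice 3: Δl = 2.1/cos11.6° = 2.144 m; N'_3 = 168·cos11.6° = 164.6; c'Δl = 28.73; W sinα = 33.8
Slice 4: Δl = 3.1/cos23.5° = 3.380 m; N'_4 = 326·cos23.5° = 299.0; c'Δl = 45.30; W sinα = 130.0
Slice 5: Δl = 1.3/cos34.5° = 1.577 m; N'_5 = 149·cos34.5° = 122.8; c'Δl = 21.14; W sinα = 84.4
Slice 6: Δl = 2.4/cos45.0° = 3.394 m; N'_6 = 203·cos45.0° = 143.5; c'Δl = 45.48; W sinα = 143.5
Slice 7: Δl = 1.7/cos59.6° = 3.359 m; N'_7 = 57·cos59.6° = 28.8; c'Δl = 45.02; W sinα = 49.2
Σc'Δl = 240.8 kN/m; ΣN' = 905.4 kN/m; ΣW sinα = 441.2 kN/m
Resisting = 240.8 + 905.4·tan29.0° = 240.8 + 501.8 = 742.6 kN/m
FS = 742.6 / 441.2 = 1.683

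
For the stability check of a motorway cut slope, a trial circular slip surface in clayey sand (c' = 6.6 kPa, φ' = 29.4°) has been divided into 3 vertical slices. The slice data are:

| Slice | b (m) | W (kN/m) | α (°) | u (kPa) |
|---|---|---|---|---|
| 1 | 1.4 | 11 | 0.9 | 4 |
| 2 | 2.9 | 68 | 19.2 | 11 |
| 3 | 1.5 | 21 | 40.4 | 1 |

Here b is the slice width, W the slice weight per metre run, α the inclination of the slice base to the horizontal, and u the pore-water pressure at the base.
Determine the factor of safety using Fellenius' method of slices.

Ordinary method of slices: FS = Σ[c'·Δl_i + (W_i cosα_i − u_i·Δl_i)·tanφ'] / Σ W_i sinα_i, with Δl_i = b_i / cosα_i.
Slice 1: Δl = 1.4/cos0.9° = 1.400 m; N'_1 = 11·cos0.9° − 4·1.400 = 5.4; c'Δl = 9.24; W sinα = 0.2
Slice 2: Δl = 2.9/cos19.2° = 3.071 m; N'_2 = 68·cos19.2° − 11·3.071 = 30.4; c'Δl = 20.27; W sinα = 22.4
Slice 3: Δl = 1.5/cos40.4° = 1.970 m; N'_3 = 21·cos40.4° − 1·1.970 = 14.0; c'Δl = 13.00; W sinα = 13.6
Σc'Δl = 42.5 kN/m; ΣN' = 49.9 kN/m; ΣW sinα = 36.1 kN/m
Resisting = 42.5 + 49.9·tan29.4° = 42.5 + 28.1 = 70.6 kN/m
FS = 70.6 / 36.1 = 1.953

FS = 1.95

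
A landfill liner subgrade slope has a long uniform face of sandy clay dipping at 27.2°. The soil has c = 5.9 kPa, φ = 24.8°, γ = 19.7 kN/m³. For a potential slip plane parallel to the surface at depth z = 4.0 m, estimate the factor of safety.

FS = 1.08

For an infinite slope with a slip plane parallel to the surface (no pore pressure): FS = [c + γz cos²β tanφ] / [γz sinβ cosβ].
γz = 19.7·4.0 = 78.80 kN/m²
Numerator = 5.9 + 78.80·cos²27.2°·tan24.8° = 5.9 + 78.80·0.7911·0.4621 = 34.703 kPa
Denominator = 78.80·sin27.2°·cos27.2° = 78.80·0.4571·0.8894 = 32.036 kPa
FS = 34.703 / 32.036 = 1.083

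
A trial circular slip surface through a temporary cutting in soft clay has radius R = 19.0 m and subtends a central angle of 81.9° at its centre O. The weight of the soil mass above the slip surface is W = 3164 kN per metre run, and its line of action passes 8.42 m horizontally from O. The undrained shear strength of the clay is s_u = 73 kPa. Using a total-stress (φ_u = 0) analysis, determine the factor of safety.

FS = 1.41

Taking moments about the centre O, the resisting moment is provided by the undrained shear strength acting along the arc:
Arc length L_a = R·θ = 19.0·(81.9°·π/180) = 19.0·1.4294 = 27.16 m
M_R = s_u·L_a·R = 73·27.16·19.0 = 37669.6 kN·m/m
M_D = W·d = 3164·8.42 = 26640.9 kN·m/m
FS = M_R / M_D = 37669.6 / 26640.9 = 1.414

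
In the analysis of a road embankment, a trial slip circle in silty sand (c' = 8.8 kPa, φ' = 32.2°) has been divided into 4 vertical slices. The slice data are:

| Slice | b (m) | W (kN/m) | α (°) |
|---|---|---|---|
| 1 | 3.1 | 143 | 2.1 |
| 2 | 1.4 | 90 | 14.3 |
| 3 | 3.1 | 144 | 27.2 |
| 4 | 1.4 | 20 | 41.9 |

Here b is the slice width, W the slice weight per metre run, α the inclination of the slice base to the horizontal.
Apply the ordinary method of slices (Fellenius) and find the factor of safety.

FS = 3.02

Ordinary method of slices: FS = Σ[c'·Δl_i + (W_i cosα_i)·tanφ'] / Σ W_i sinα_i, with Δl_i = b_i / cosα_i.
Slice 1: Δl = 3.1/cos2.1° = 3.102 m; N'_1 = 143·cos2.1° = 142.9; c'Δl = 27.30; W sinα = 5.2
Slice 2: Δl = 1.4/cos14.3° = 1.445 m; N'_2 = 90·cos14.3° = 87.2; c'Δl = 12.71; W sinα = 22.2
Slice 3: Δl = 3.1/cos27.2° = 3.485 m; N'_3 = 144·cos27.2° = 128.1; c'Δl = 30.67; W sinα = 65.8
Slice 4: Δl = 1.4/cos41.9° = 1.881 m; N'_4 = 20·cos41.9° = 14.9; c'Δl = 16.55; W sinα = 13.4
Σc'Δl = 87.2 kN/m; ΣN' = 373.1 kN/m; ΣW sinα = 106.6 kN/m
Resisting = 87.2 + 373.1·tan32.2° = 87.2 + 234.9 = 322.2 kN/m
FS = 322.2 / 106.6 = 3.021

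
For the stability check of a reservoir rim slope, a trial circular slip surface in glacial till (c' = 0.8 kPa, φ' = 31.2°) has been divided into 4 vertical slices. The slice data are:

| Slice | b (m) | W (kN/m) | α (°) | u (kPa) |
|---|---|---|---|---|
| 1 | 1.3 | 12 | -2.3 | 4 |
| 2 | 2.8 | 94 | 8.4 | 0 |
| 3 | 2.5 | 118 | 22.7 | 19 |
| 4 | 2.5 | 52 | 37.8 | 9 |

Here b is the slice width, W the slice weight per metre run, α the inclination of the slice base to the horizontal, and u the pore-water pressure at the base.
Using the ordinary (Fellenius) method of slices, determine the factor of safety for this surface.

Ordinary method of slices: FS = Σ[c'·Δl_i + (W_i cosα_i − u_i·Δl_i)·tanφ'] / Σ W_i sinα_i, with Δl_i = b_i / cosα_i.
Slice 1: Δl = 1.3/cos(-2.3°) = 1.301 m; N'_1 = 12·cos(-2.3°) − 4·1.301 = 6.8; c'Δl = 1.04; W sinα = -0.5
Slice 2: Δl = 2.8/cos8.4° = 2.830 m; N'_2 = 94·cos8.4° − 0·2.830 = 93.0; c'Δl = 2.26; W sinα = 13.7
Slice 3: Δl = 2.5/cos22.7° = 2.710 m; N'_3 = 118·cos22.7° − 19·2.710 = 57.4; c'Δl = 2.17; W sinα = 45.5
Slice 4: Δl = 2.5/cos37.8° = 3.164 m; N'_4 = 52·cos37.8° − 9·3.164 = 12.6; c'Δl = 2.53; W sinα = 31.9
Σc'Δl = 8.0 kN/m; ΣN' = 169.8 kN/m; ΣW sinα = 90.7 kN/m
Resisting = 8.0 + 169.8·tan31.2° = 8.0 + 102.8 = 110.8 kN/m
FS = 110.8 / 90.7 = 1.222

FS = 1.22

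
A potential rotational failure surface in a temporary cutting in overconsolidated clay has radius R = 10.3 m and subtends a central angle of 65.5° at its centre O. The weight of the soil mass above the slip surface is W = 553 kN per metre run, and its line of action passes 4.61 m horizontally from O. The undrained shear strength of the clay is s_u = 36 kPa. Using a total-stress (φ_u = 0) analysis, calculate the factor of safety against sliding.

Taking moments about the centre O, the resisting moment is provided by the undrained shear strength acting along the arc:
Arc length L_a = R·θ = 10.3·(65.5°·π/180) = 10.3·1.1432 = 11.77 m
M_R = s_u·L_a·R = 36·11.77·10.3 = 4366.1 kN·m/m
M_D = W·d = 553·4.61 = 2549.3 kN·m/m
FS = M_R / M_D = 4366.1 / 2549.3 = 1.713

FS = 1.71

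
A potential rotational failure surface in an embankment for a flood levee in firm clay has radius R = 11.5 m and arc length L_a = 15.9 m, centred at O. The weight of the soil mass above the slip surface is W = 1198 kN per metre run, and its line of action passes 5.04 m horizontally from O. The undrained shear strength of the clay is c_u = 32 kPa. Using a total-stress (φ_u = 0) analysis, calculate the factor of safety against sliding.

FS = 0.97

Taking moments about the centre O, the resisting moment is provided by the undrained shear strength acting along the arc:
M_R = c_u·L_a·R = 32·15.90·11.5 = 5851.2 kN·m/m
M_D = W·d = 1198·5.04 = 6037.9 kN·m/m
FS = M_R / M_D = 5851.2 / 6037.9 = 0.969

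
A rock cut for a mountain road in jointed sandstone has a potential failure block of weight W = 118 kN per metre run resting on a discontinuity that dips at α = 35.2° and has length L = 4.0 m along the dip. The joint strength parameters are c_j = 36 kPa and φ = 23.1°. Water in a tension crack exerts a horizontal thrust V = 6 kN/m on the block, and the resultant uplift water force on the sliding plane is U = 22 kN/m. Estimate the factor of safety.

FS = 2.39

Resolving the block weight along and normal to the plane and applying the Mohr–Coulomb strength on the joint:
N' = W cosα − U − V sinα = 118·cos35.2° − 22 − 6·sin35.2° = 71.0 kN/m
Driving force T = W sinα + V cosα = 118·sin35.2° + 6·cos35.2° = 72.9 kN/m
Resisting force R = c_j·L + N'·tanφ = 36·4.0 + 71.0·tan23.1° = 144.0 + 30.3 = 174.3 kN/m
FS = R / T = 174.3 / 72.9 = 2.390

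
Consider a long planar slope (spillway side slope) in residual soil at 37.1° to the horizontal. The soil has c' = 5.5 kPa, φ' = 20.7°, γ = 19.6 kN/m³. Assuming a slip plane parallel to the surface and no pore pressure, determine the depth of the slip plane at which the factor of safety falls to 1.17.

z = 0.87 m

Setting FS = 1.17 in FS = [c' + γz cos²β tanφ'] / [γz sinβ cosβ] and solving for z:
z = c' / [γ cosβ (FS·sinβ − cosβ·tanφ')]
  = 5.5 / [19.6·cos37.1°·(1.17·sin37.1° − cos37.1°·tan20.7°)]
  = 5.5 / [19.6·0.7976·(1.17·0.6032 − 0.7976·0.3779)]
  = 5.5 / 6.3214 = 0.870 m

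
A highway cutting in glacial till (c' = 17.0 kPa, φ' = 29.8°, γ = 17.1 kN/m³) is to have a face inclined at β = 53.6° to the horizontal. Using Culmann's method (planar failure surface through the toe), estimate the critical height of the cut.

H_c = 32.66 m

Culmann's analysis gives the critical failure plane at α_cr = (β + φ')/2 = (53.6 + 29.8)/2 = 41.7°, and the critical height
H_c = (4c'/γ) · sinβ cosφ' / [1 − cos(β − φ')]
    = (4·17.0/17.1) · sin53.6°·cos29.8° / [1 − cos(23.8°)]
    = 3.977 · 0.8049·0.8678 / [1 − 0.9150]
    = 3.977 · 0.6985 / 0.0850
    = 32.66 m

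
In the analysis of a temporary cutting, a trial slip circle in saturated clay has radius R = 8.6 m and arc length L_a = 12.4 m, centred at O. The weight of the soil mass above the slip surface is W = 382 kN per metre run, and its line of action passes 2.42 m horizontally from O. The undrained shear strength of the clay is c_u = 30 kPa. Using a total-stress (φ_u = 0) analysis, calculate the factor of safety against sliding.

FS = 3.46

Taking moments about the centre O, the resisting moment is provided by the undrained shear strength acting along the arc:
M_R = c_u·L_a·R = 30·12.40·8.6 = 3199.2 kN·m/m
M_D = W·d = 382·2.42 = 924.4 kN·m/m
FS = M_R / M_D = 3199.2 / 924.4 = 3.461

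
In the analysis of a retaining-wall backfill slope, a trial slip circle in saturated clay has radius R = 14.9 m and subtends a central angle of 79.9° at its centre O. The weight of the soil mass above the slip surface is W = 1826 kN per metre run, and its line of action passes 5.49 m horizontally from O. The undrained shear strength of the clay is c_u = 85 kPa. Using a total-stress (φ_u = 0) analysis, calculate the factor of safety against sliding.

FS = 2.63

Taking moments about the centre O, the resisting moment is provided by the undrained shear strength acting along the arc:
Arc length L_a = R·θ = 14.9·(79.9°·π/180) = 14.9·1.3945 = 20.78 m
M_R = c_u·L_a·R = 85·20.78·14.9 = 26315.7 kN·m/m
M_D = W·d = 1826·5.49 = 10024.7 kN·m/m
FS = M_R / M_D = 26315.7 / 10024.7 = 2.625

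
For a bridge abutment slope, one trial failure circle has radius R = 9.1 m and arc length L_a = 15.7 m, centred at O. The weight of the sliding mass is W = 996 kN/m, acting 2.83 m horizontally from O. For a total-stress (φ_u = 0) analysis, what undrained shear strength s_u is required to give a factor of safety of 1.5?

s_u = 29.6 kPa

FS = s_u·L_a·R / (W·d), so s_u = FS·W·d / (L_a·R).
s_u = 1.5·996·2.83 / (15.70·9.1) = 4228.0 / 142.87 = 29.59 kPa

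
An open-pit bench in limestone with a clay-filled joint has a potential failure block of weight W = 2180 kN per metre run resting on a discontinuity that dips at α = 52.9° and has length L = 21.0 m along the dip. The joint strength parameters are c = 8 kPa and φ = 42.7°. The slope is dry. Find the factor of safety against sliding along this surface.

FS = 0.79

Resolving the block weight along and normal to the plane and applying the Mohr–Coulomb strength on the joint:
N' = W cosα = 2180·cos52.9° = 1315.0 kN/m
Driving force T = W sinα = 2180·sin52.9° = 1738.7 kN/m
Resisting force R = c·L + N'·tanφ = 8·21.0 + 1315.0·tan42.7° = 168.0 + 1213.4 = 1381.4 kN/m
FS = R / T = 1381.4 / 1738.7 = 0.795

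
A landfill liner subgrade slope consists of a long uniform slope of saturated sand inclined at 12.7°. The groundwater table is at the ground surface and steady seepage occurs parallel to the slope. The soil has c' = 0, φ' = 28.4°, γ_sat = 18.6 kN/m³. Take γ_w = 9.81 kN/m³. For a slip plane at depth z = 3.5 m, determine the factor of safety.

FS = 1.13

With seepage parallel to the slope and the water table at the surface, the effective normal stress on the slip plane uses the buoyant unit weight γ' = γ_sat − γ_w while the driving shear stress uses γ_sat:
FS = [c' + γ' z cos²β tanφ'] / [γ_sat z sinβ cosβ]
(For c' = 0 this reduces to FS = (γ'/γ_sat)·tanφ'/tanβ.)
γ' = 18.6 − 9.81 = 8.79 kN/m³
Numerator = 0.0 + 8.79·3.5·cos²12.7°·tan28.4° = 0.0 + 8.79·3.5·0.9517·0.5407 = 15.831 kPa
Denominator = 18.6·3.5·sin12.7°·cos12.7° = 18.6·3.5·0.2198·0.9755 = 13.962 kPa
FS = 15.831 / 13.962 = 1.134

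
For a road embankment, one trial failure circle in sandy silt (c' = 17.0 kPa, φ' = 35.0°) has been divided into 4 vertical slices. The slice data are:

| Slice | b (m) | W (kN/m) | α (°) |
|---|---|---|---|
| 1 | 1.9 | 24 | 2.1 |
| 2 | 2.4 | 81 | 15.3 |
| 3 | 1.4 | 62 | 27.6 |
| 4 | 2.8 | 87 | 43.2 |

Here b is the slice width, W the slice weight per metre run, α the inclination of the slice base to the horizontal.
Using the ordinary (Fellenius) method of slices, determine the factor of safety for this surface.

FS = 2.91

Ordinary method of slices: FS = Σ[c'·Δl_i + (W_i cosα_i)·tanφ'] / Σ W_i sinα_i, with Δl_i = b_i / cosα_i.
Slice 1: Δl = 1.9/cos2.1° = 1.901 m; N'_1 = 24·cos2.1° = 24.0; c'Δl = 32.32; W sinα = 0.9
Slice 2: Δl = 2.4/cos15.3° = 2.488 m; N'_2 = 81·cos15.3° = 78.1; c'Δl = 42.30; W sinα = 21.4
Slice 3: Δl = 1.4/cos27.6° = 1.580 m; N'_3 = 62·cos27.6° = 54.9; c'Δl = 26.86; W sinα = 28.7
Slice 4: Δl = 2.8/cos43.2° = 3.841 m; N'_4 = 87·cos43.2° = 63.4; c'Δl = 65.30; W sinα = 59.6
Σc'Δl = 166.8 kN/m; ΣN' = 220.5 kN/m; ΣW sinα = 110.5 kN/m
Resisting = 166.8 + 220.5·tan35.0° = 166.8 + 154.4 = 321.2 kN/m
FS = 321.2 / 110.5 = 2.906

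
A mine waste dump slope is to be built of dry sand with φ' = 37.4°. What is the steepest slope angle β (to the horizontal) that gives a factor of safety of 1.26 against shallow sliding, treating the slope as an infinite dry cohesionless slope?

β = 31.2°

For an infinite dry cohesionless slope FS = tanφ'/tanβ, so tanβ = tanφ' / FS.
tanβ = tan37.4° / 1.26 = 0.7646 / 1.26 = 0.6068
β = arctan(0.6068) = 31.25°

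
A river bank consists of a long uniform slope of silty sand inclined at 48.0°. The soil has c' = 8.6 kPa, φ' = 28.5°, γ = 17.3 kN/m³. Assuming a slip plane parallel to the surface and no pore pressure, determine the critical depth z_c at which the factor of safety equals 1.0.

z_c = 1.96 m

Setting FS = 1.00 in FS = [c' + γz cos²β tanφ'] / [γz sinβ cosβ] and solving for z:
z = c' / [γ cosβ (FS·sinβ − cosβ·tanφ')]
  = 8.6 / [17.3·cos48.0°·(1.00·sin48.0° − cos48.0°·tan28.5°)]
  = 8.6 / [17.3·0.6691·(1.00·0.7431 − 0.6691·0.5430)]
  = 8.6 / 4.3970 = 1.956 m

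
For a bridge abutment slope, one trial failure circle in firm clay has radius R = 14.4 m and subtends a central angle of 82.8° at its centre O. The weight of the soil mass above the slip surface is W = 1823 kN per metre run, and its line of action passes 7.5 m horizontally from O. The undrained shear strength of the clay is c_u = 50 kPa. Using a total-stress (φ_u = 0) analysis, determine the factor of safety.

Taking moments about the centre O, the resisting moment is provided by the undrained shear strength acting along the arc:
Arc length L_a = R·θ = 14.4·(82.8°·π/180) = 14.4·1.4451 = 20.81 m
M_R = c_u·L_a·R = 50·20.81·14.4 = 14983.1 kN·m/m
M_D = W·d = 1823·7.5 = 13672.5 kN·m/m
FS = M_R / M_D = 14983.1 / 13672.5 = 1.096

FS = 1.10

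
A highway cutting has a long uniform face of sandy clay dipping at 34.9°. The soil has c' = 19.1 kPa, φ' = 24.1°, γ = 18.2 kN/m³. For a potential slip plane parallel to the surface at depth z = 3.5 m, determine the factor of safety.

For an infinite slope with a slip plane parallel to the surface (no pore pressure): FS = [c' + γz cos²β tanφ'] / [γz sinβ cosβ].
γz = 18.2·3.5 = 63.70 kN/m²
Numerator = 19.1 + 63.70·cos²34.9°·tan24.1° = 19.1 + 63.70·0.6726·0.4473 = 38.267 kPa
Denominator = 63.70·sin34.9°·cos34.9° = 63.70·0.5721·0.8202 = 29.891 kPa
FS = 38.267 / 29.891 = 1.280

FS = 1.28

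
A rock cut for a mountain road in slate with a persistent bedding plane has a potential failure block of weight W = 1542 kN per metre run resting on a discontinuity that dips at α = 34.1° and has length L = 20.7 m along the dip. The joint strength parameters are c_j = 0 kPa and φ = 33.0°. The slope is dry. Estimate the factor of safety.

FS = 0.96

Resolving the block weight along and normal to the plane and applying the Mohr–Coulomb strength on the joint:
N' = W cosα = 1542·cos34.1° = 1276.9 kN/m
Driving force T = W sinα = 1542·sin34.1° = 864.5 kN/m
Resisting force R = c_j·L + N'·tanφ = 0·20.7 + 1276.9·tan33.0° = 0.0 + 829.2 = 829.2 kN/m
FS = R / T = 829.2 / 864.5 = 0.959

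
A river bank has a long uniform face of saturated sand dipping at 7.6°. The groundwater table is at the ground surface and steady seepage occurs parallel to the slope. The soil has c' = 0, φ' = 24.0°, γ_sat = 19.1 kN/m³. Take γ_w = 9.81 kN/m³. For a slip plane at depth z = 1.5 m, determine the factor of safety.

FS = 1.62

With seepage parallel to the slope and the water table at the surface, the effective normal stress on the slip plane uses the buoyant unit weight γ' = γ_sat − γ_w while the driving shear stress uses γ_sat:
FS = [c' + γ' z cos²β tanφ'] / [γ_sat z sinβ cosβ]
(For c' = 0 this reduces to FS = (γ'/γ_sat)·tanφ'/tanβ.)
γ' = 19.1 − 9.81 = 9.29 kN/m³
Numerator = 0.0 + 9.29·1.5·cos²7.6°·tan24.0° = 0.0 + 9.29·1.5·0.9825·0.4452 = 6.096 kPa
Denominator = 19.1·1.5·sin7.6°·cos7.6° = 19.1·1.5·0.1323·0.9912 = 3.756 kPa
FS = 6.096 / 3.756 = 1.623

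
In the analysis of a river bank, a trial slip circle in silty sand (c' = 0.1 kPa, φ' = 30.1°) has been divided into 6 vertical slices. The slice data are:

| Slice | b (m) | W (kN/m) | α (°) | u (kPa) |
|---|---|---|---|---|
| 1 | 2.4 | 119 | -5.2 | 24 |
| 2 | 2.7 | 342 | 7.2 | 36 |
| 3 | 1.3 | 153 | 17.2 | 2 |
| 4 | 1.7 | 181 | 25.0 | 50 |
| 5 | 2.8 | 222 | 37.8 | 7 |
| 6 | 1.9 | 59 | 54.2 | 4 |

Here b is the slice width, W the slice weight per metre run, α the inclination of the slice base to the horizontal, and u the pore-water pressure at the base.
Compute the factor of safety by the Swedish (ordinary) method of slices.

Ordinary method of slices: FS = Σ[c'·Δl_i + (W_i cosα_i − u_i·Δl_i)·tanφ'] / Σ W_i sinα_i, with Δl_i = b_i / cosα_i.
Slice 1: Δl = 2.4/cos(-5.2°) = 2.410 m; N'_1 = 119·cos(-5.2°) − 24·2.410 = 60.7; c'Δl = 0.24; W sinα = -10.8
Slice 2: Δl = 2.7/cos7.2° = 2.721 m; N'_2 = 342·cos7.2° − 36·2.721 = 241.3; c'Δl = 0.27; W sinα = 42.9
Slice 3: Δl = 1.3/cos17.2° = 1.361 m; N'_3 = 153·cos17.2° − 2·1.361 = 143.4; c'Δl = 0.14; W sinα = 45.2
Slice 4: Δl = 1.7/cos25.0° = 1.876 m; N'_4 = 181·cos25.0° − 50·1.876 = 70.3; c'Δl = 0.19; W sinα = 76.5
Slice 5: Δl = 2.8/cos37.8° = 3.544 m; N'_5 = 222·cos37.8° − 7·3.544 = 150.6; c'Δl = 0.35; W sinα = 136.1
Slice 6: Δl = 1.9/cos54.2° = 3.248 m; N'_6 = 59·cos54.2° − 4·3.248 = 21.5; c'Δl = 0.32; W sinα = 47.9
Σc'Δl = 1.5 kN/m; ΣN' = 687.8 kN/m; ΣW sinα = 337.7 kN/m
Resisting = 1.5 + 687.8·tan30.1° = 1.5 + 398.7 = 400.2 kN/m
FS = 400.2 / 337.7 = 1.185

FS = 1.19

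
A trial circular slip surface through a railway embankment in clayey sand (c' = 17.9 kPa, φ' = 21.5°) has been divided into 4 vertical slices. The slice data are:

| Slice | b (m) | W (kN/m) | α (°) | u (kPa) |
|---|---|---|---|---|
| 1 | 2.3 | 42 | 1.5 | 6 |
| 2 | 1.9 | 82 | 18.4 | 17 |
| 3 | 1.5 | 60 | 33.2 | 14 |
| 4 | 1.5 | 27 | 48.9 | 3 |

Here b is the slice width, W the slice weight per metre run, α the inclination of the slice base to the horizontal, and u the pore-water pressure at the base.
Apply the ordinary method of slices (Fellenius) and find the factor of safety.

FS = 2.40

Ordinary method of slices: FS = Σ[c'·Δl_i + (W_i cosα_i − u_i·Δl_i)·tanφ'] / Σ W_i sinα_i, with Δl_i = b_i / cosα_i.
Slice 1: Δl = 2.3/cos1.5° = 2.301 m; N'_1 = 42·cos1.5° − 6·2.301 = 28.2; c'Δl = 41.18; W sinα = 1.1
Slice 2: Δl = 1.9/cos18.4° = 2.002 m; N'_2 = 82·cos18.4° − 17·2.002 = 43.8; c'Δl = 35.84; W sinα = 25.9
Slice 3: Δl = 1.5/cos33.2° = 1.793 m; N'_3 = 60·cos33.2° − 14·1.793 = 25.1; c'Δl = 32.09; W sinα = 32.9
Slice 4: Δl = 1.5/cos48.9° = 2.282 m; N'_4 = 27·cos48.9° − 3·2.282 = 10.9; c'Δl = 40.84; W sinα = 20.3
Σc'Δl = 150.0 kN/m; ΣN' = 108.0 kN/m; ΣW sinα = 80.2 kN/m
Resisting = 150.0 + 108.0·tan21.5° = 150.0 + 42.5 = 192.5 kN/m
FS = 192.5 / 80.2 = 2.401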